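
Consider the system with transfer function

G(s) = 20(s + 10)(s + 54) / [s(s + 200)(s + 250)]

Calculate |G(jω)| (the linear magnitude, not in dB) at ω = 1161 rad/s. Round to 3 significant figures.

At s = jω = j1161:
zero (s+10): 10 + j1161 → |·| = √(10²+1161²) = √1348021 ≈ 1161, ∠ = arctan(1161/10) ≈ 89.51°
zero (s+54): 54 + j1161 → |·| = √(54²+1161²) = √1350837 ≈ 1162.3, ∠ = arctan(1161/54) ≈ 87.34°
pole (s+200): 200 + j1161 → |·| = √(200²+1161²) = √1387921 ≈ 1178.1, ∠ = arctan(1161/200) ≈ 80.23°
pole (s+250): 250 + j1161 → |·| = √(250²+1161²) = √1410421 ≈ 1187.6, ∠ = arctan(1161/250) ≈ 77.85°
pole at origin: |s| = 1161, ∠ = 90.00° (in denominator)
|G| = 20 · 1.3494e+06 / 1.6244e+09 ≈ 0.016614

0.0166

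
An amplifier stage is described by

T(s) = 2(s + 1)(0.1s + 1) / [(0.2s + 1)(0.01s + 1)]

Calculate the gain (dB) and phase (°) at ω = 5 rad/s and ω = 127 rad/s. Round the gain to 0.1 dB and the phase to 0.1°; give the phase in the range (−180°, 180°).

ω = 5: 18.1 dB, 57.4°; ω = 127: 37.9 dB, 35.5°

At ω = 5 rad/s:
zero (1 + j5·1) = 1 + j5 → |·| ≈ 5.099, ∠ ≈ 78.69°
zero (1 + j5·0.1) = 1 + j0.5 → |·| ≈ 1.118, ∠ ≈ 26.57°
pole (1 + j5·0.2) = 1 + j1 → |·| ≈ 1.4142, ∠ ≈ 45.00°
pole (1 + j5·0.01) = 1 + j0.05 → |·| ≈ 1.0012, ∠ ≈ 2.86°
|T| = 2 · 5.099 · 1.118 / (1.4142 · 1.0012) ≈ 8.0524
Gain = 20 log₁₀(8.0524) ≈ 18.12 dB
∠T = (78.69° + 26.57°) − (45.00° + 2.86°) = 57.40°

At ω = 127 rad/s:
zero (1 + j127·1) = 1 + j127 → |·| ≈ 127, ∠ ≈ 89.55°
zero (1 + j127·0.1) = 1 + j12.7 → |·| ≈ 12.739, ∠ ≈ 85.50°
pole (1 + j127·0.2) = 1 + j25.4 → |·| ≈ 25.42, ∠ ≈ 87.75°
pole (1 + j127·0.01) = 1 + j1.27 → |·| ≈ 1.6164, ∠ ≈ 51.78°
|T| = 2 · 127 · 12.739 / (25.42 · 1.6164) ≈ 78.749
Gain = 20 log₁₀(78.749) ≈ 37.92 dB
∠T = (89.55° + 85.50°) − (87.75° + 51.78°) = 35.52°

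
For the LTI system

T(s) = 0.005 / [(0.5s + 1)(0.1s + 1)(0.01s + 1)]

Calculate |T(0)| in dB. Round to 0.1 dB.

-46.0 dB

T(0) = 0.005 · 1 / 1 = 0.005
20 log₁₀(0.005) ≈ -46.02 dB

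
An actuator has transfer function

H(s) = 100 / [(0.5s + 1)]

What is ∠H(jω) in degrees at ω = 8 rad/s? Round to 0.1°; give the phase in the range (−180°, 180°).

-76.0°

At ω = 8 rad/s:
pole (1 + j8·0.5) = 1 + j4 → |·| ≈ 4.1231, ∠ ≈ 75.96°
∠H = (0°) − (75.96°) = -75.96°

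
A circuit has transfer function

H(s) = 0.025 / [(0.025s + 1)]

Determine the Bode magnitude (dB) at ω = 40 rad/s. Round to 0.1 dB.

At ω = 40 rad/s:
pole (1 + j40·0.025) = 1 + j1 → |·| ≈ 1.4142, ∠ ≈ 45.00°
|H| = 0.025 · 1 / (1.4142) ≈ 0.017678
Gain = 20 log₁₀(0.017678) ≈ -35.05 dB

-35.1 dB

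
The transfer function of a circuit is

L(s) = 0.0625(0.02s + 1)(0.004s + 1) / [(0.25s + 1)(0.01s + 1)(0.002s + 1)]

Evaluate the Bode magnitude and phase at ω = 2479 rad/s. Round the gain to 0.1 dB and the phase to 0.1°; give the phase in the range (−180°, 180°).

At ω = 2479 rad/s:
zero (1 + j2479·0.02) = 1 + j49.58 → |·| ≈ 49.59, ∠ ≈ 88.84°
zero (1 + j2479·0.004) = 1 + j9.916 → |·| ≈ 9.9663, ∠ ≈ 84.24°
pole (1 + j2479·0.25) = 1 + j619.75 → |·| ≈ 619.75, ∠ ≈ 89.91°
pole (1 + j2479·0.01) = 1 + j24.79 → |·| ≈ 24.81, ∠ ≈ 87.69°
pole (1 + j2479·0.002) = 1 + j4.958 → |·| ≈ 5.0578, ∠ ≈ 78.60°
|L| = 0.0625 · 49.59 · 9.9663 / (619.75 · 24.81 · 5.0578) ≈ 0.00039719
Gain = 20 log₁₀(0.00039719) ≈ -68.02 dB
∠L = (88.84° + 84.24°) − (89.91° + 87.69° + 78.60°) = -83.12°

-68.0 dB, -83.1°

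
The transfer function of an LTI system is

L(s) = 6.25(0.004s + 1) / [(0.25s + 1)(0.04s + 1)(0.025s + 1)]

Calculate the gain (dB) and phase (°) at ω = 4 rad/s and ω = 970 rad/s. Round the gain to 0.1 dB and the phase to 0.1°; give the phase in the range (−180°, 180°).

ω = 4: 12.8 dB, -58.9°; ω = 970: -79.2 dB, 169.6°

At ω = 4 rad/s:
zero (1 + j4·0.004) = 1 + j0.016 → |·| ≈ 1.0001, ∠ ≈ 0.92°
pole (1 + j4·0.25) = 1 + j1 → |·| ≈ 1.4142, ∠ ≈ 45.00°
pole (1 + j4·0.04) = 1 + j0.16 → |·| ≈ 1.0127, ∠ ≈ 9.09°
pole (1 + j4·0.025) = 1 + j0.1 → |·| ≈ 1.005, ∠ ≈ 5.71°
|L| = 6.25 · 1.0001 / (1.4142 · 1.0127 · 1.005) ≈ 4.3428
Gain = 20 log₁₀(4.3428) ≈ 12.76 dB
∠L = (0.92°) − (45.00° + 9.09° + 5.71°) = -58.88°

At ω = 970 rad/s:
zero (1 + j970·0.004) = 1 + j3.88 → |·| ≈ 4.0068, ∠ ≈ 75.55°
pole (1 + j970·0.25) = 1 + j242.5 → |·| ≈ 242.5, ∠ ≈ 89.76°
pole (1 + j970·0.04) = 1 + j38.8 → |·| ≈ 38.813, ∠ ≈ 88.52°
pole (1 + j970·0.025) = 1 + j24.25 → |·| ≈ 24.271, ∠ ≈ 87.64°
|L| = 6.25 · 4.0068 / (242.5 · 38.813 · 24.271) ≈ 0.00010962
Gain = 20 log₁₀(0.00010962) ≈ -79.20 dB
∠L = (75.55°) − (89.76° + 88.52° + 87.64°) = -190.37° ≡ 169.63° (principal value)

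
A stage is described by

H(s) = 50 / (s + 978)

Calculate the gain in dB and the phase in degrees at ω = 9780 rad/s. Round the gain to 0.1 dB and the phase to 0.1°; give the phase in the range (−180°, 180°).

At s = jω = j9780:
pole (s+978): 978 + j9780 → |·| = √(978²+9780²) = √96604884 ≈ 9828.8, ∠ = arctan(9780/978) ≈ 84.29°
|H| = 50 / 9828.8 ≈ 0.0050871
Gain = 20 log₁₀(0.0050871) ≈ -45.87 dB
∠H = 0.00° − 84.29° = -84.29°

-45.9 dB, -84.3°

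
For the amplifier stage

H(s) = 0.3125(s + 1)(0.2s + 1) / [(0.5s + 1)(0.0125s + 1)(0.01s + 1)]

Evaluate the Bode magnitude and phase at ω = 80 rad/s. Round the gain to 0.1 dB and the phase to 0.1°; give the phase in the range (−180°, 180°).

14.9 dB, 3.5°

At ω = 80 rad/s:
zero (1 + j80·1) = 1 + j80 → |·| ≈ 80.006, ∠ ≈ 89.28°
zero (1 + j80·0.2) = 1 + j16 → |·| ≈ 16.031, ∠ ≈ 86.42°
pole (1 + j80·0.5) = 1 + j40 → |·| ≈ 40.012, ∠ ≈ 88.57°
pole (1 + j80·0.0125) = 1 + j1 → |·| ≈ 1.4142, ∠ ≈ 45.00°
pole (1 + j80·0.01) = 1 + j0.8 → |·| ≈ 1.2806, ∠ ≈ 38.66°
|H| = 0.3125 · 80.006 · 16.031 / (40.012 · 1.4142 · 1.2806) ≈ 5.5312
Gain = 20 log₁₀(5.5312) ≈ 14.86 dB
∠H = (89.28° + 86.42°) − (88.57° + 45.00° + 38.66°) = 3.47°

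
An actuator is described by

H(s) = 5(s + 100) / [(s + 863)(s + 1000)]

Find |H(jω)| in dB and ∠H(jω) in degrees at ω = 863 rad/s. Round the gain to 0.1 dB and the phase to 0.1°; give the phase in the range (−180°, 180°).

At s = jω = j863:
zero (s+100): 100 + j863 → |·| = √(100²+863²) = √754769 ≈ 868.77, ∠ = arctan(863/100) ≈ 83.39°
pole (s+863): 863 + j863 → |·| = √(863²+863²) = √1489538 ≈ 1220.5, ∠ = arctan(863/863) ≈ 45.00°
pole (s+1000): 1000 + j863 → |·| = √(1000²+863²) = √1744769 ≈ 1320.9, ∠ = arctan(863/1000) ≈ 40.79°
|H| = 5 · 868.77 / 1.6122e+06 ≈ 0.0026944
Gain = 20 log₁₀(0.0026944) ≈ -51.39 dB
∠H = 83.39° − 85.79° = -2.40°

-51.4 dB, -2.4°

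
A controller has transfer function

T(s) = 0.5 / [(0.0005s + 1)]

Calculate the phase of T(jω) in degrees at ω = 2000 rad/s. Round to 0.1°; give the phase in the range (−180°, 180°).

At ω = 2000 rad/s:
pole (1 + j2000·0.0005) = 1 + j1 → |·| ≈ 1.4142, ∠ ≈ 45.00°
∠T = (0°) − (45.00°) = -45.00°

-45.0°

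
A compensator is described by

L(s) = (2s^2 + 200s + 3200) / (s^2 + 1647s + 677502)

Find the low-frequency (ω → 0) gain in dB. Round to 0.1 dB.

-46.5 dB

L(0) = 3200 / 677502 ≈ 0.0047232
20 log₁₀(0.0047232) ≈ -46.52 dB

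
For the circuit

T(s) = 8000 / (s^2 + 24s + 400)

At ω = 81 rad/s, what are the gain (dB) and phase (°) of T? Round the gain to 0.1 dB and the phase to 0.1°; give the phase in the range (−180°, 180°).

At s = jω = j81:
quadratic: (j81)² + 24·j81 + 400 = -6161 + j1944 → |·| ≈ 6460.4, ∠ ≈ 162.49°
|T| = 8000 / 6460.4 ≈ 1.2383
Gain = 20 log₁₀(1.2383) ≈ 1.86 dB
∠T = 0.00° − 162.49° = -162.49°

1.9 dB, -162.5°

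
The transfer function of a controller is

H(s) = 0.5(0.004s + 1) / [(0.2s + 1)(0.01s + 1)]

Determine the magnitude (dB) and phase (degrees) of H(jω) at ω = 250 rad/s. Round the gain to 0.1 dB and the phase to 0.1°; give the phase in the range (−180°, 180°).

-45.6 dB, -112.1°

At ω = 250 rad/s:
zero (1 + j250·0.004) = 1 + j1 → |·| ≈ 1.4142, ∠ ≈ 45.00°
pole (1 + j250·0.2) = 1 + j50 → |·| ≈ 50.01, ∠ ≈ 88.85°
pole (1 + j250·0.01) = 1 + j2.5 → |·| ≈ 2.6926, ∠ ≈ 68.20°
|H| = 0.5 · 1.4142 / (50.01 · 2.6926) ≈ 0.0052511
Gain = 20 log₁₀(0.0052511) ≈ -45.59 dB
∠H = (45.00°) − (88.85° + 68.20°) = -112.05°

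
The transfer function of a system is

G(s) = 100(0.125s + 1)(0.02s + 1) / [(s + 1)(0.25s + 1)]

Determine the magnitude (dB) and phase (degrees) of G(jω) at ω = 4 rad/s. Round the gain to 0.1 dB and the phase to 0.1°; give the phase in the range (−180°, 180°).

At ω = 4 rad/s:
zero (1 + j4·0.125) = 1 + j0.5 → |·| ≈ 1.118, ∠ ≈ 26.57°
zero (1 + j4·0.02) = 1 + j0.08 → |·| ≈ 1.0032, ∠ ≈ 4.57°
pole (1 + j4·1) = 1 + j4 → |·| ≈ 4.1231, ∠ ≈ 75.96°
pole (1 + j4·0.25) = 1 + j1 → |·| ≈ 1.4142, ∠ ≈ 45.00°
|G| = 100 · 1.118 · 1.0032 / (4.1231 · 1.4142) ≈ 19.235
Gain = 20 log₁₀(19.235) ≈ 25.68 dB
∠G = (26.57° + 4.57°) − (75.96° + 45.00°) = -89.82°

25.7 dB, -89.8°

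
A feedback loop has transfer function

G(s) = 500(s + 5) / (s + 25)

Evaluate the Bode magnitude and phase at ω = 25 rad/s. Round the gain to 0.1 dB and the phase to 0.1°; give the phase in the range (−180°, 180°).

At s = jω = j25:
zero (s+5): 5 + j25 → |·| = √(5²+25²) = √650 ≈ 25.495, ∠ = arctan(25/5) ≈ 78.69°
pole (s+25): 25 + j25 → |·| = √(25²+25²) = √1250 ≈ 35.355, ∠ = arctan(25/25) ≈ 45.00°
|G| = 500 · 25.495 / 35.355 ≈ 360.56
Gain = 20 log₁₀(360.56) ≈ 51.14 dB
∠G = 78.69° − 45.00° = 33.69°

51.1 dB, 33.7°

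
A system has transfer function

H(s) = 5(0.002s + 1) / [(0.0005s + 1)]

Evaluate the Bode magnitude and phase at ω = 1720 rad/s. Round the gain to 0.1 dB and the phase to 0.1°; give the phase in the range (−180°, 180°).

22.7 dB, 33.1°

At ω = 1720 rad/s:
zero (1 + j1720·0.002) = 1 + j3.44 → |·| ≈ 3.5824, ∠ ≈ 73.79°
pole (1 + j1720·0.0005) = 1 + j0.86 → |·| ≈ 1.3189, ∠ ≈ 40.70°
|H| = 5 · 3.5824 / (1.3189) ≈ 13.581
Gain = 20 log₁₀(13.581) ≈ 22.66 dB
∠H = (73.79°) − (40.70°) = 33.09°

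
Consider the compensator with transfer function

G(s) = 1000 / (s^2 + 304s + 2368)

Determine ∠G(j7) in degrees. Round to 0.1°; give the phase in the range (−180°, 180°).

Substitute s = j7:
Numerator: 1000 = 1000 + j0
Denominator: (j7)^2 + 304(j7) + 2368 = 2319 + j2128
|N| = √(1000² + 0²) ≈ 1000, ∠N ≈ 0.00°
|D| = √(2319² + 2128²) ≈ 3147.4, ∠D ≈ 42.54°
∠G = 0.00° − 42.54° = -42.54°

-42.5°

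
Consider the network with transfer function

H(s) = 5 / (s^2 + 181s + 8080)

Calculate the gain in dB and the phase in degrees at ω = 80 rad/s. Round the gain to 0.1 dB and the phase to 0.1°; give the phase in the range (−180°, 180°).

-69.3 dB, -83.4°

Substitute s = j80:
Numerator: 5 = 5 + j0
Denominator: (j80)^2 + 181(j80) + 8080 = 1680 + j14480
|N| = √(5² + 0²) ≈ 5, ∠N ≈ 0.00°
|D| = √(1680² + 14480²) ≈ 14577, ∠D ≈ 83.38°
|H| = 5 / 14577 ≈ 0.00034301
Gain = 20 log₁₀(0.00034301) ≈ -69.29 dB
∠H = 0.00° − 83.38° = -83.38°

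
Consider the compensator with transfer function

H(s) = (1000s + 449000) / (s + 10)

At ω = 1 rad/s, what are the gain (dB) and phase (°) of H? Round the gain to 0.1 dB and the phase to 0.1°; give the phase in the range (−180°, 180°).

Substitute s = j1:
Numerator: 1000(j1) + 449000 = 449000 + j1000
Denominator: (j1) + 10 = 10 + j1
|N| = √(449000² + 1000²) ≈ 4.49e+05, ∠N ≈ 0.13°
|D| = √(10² + 1²) ≈ 10.05, ∠D ≈ 5.71°
|H| = 4.49e+05 / 10.05 ≈ 44677
Gain = 20 log₁₀(44677) ≈ 93.00 dB
∠H = 0.13° − 5.71° = -5.58°

93.0 dB, -5.6°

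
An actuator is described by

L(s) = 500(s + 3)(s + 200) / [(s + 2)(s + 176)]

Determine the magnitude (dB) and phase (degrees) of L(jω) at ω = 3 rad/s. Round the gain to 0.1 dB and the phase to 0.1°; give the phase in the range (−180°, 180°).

56.5 dB, -11.4°

At s = jω = j3:
zero (s+3): 3 + j3 → |·| = √(3²+3²) = √18 ≈ 4.2426, ∠ = arctan(3/3) ≈ 45.00°
zero (s+200): 200 + j3 → |·| = √(200²+3²) = √40009 ≈ 200.02, ∠ = arctan(3/200) ≈ 0.86°
pole (s+2): 2 + j3 → |·| = √(2²+3²) = √13 ≈ 3.6056, ∠ = arctan(3/2) ≈ 56.31°
pole (s+176): 176 + j3 → |·| = √(176²+3²) = √30985 ≈ 176.03, ∠ = arctan(3/176) ≈ 0.98°
|L| = 500 · 848.6 / 634.69 ≈ 668.52
Gain = 20 log₁₀(668.52) ≈ 56.50 dB
∠L = 45.86° − 57.29° = -11.43°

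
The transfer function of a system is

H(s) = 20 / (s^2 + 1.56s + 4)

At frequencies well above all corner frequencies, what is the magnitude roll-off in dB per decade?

-40 dB/decade

Each pole contributes −20 dB/decade at high frequency; each zero contributes +20 dB/decade.
Net: 0 zero(s) − 2 pole(s) → -40 dB/decade.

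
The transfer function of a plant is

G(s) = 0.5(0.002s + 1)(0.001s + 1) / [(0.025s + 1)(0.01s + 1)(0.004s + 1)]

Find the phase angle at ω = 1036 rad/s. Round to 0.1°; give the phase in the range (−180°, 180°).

At ω = 1036 rad/s:
zero (1 + j1036·0.002) = 1 + j2.072 → |·| ≈ 2.3007, ∠ ≈ 64.24°
zero (1 + j1036·0.001) = 1 + j1.036 → |·| ≈ 1.4399, ∠ ≈ 46.01°
pole (1 + j1036·0.025) = 1 + j25.9 → |·| ≈ 25.919, ∠ ≈ 87.79°
pole (1 + j1036·0.01) = 1 + j10.36 → |·| ≈ 10.408, ∠ ≈ 84.49°
pole (1 + j1036·0.004) = 1 + j4.144 → |·| ≈ 4.2629, ∠ ≈ 76.43°
∠G = (64.24° + 46.01°) − (87.79° + 84.49° + 76.43°) = -138.46°

-138.5°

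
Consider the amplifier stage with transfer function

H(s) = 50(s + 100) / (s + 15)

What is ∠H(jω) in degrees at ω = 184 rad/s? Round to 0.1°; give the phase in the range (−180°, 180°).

At s = jω = j184:
zero (s+100): 100 + j184 → |·| = √(100²+184²) = √43856 ≈ 209.42, ∠ = arctan(184/100) ≈ 61.48°
pole (s+15): 15 + j184 → |·| = √(15²+184²) = √34081 ≈ 184.61, ∠ = arctan(184/15) ≈ 85.34°
∠H = 61.48° − 85.34° = -23.86°

-23.9°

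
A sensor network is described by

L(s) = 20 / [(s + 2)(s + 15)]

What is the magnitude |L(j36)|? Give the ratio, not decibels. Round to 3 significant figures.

0.0142

At s = jω = j36:
pole (s+2): 2 + j36 → |·| = √(2²+36²) = √1300 ≈ 36.056, ∠ = arctan(36/2) ≈ 86.82°
pole (s+15): 15 + j36 → |·| = √(15²+36²) = √1521 ≈ 39, ∠ = arctan(36/15) ≈ 67.38°
|L| = 20 / 1406.2 ≈ 0.014223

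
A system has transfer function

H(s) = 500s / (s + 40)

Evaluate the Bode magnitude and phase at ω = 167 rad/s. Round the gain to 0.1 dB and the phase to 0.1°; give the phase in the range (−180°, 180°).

53.7 dB, 13.5°

At s = jω = j167:
zero at origin: s = j167 → |·| = 167, ∠ = 90.00°
pole (s+40): 40 + j167 → |·| = √(40²+167²) = √29489 ≈ 171.72, ∠ = arctan(167/40) ≈ 76.53°
|H| = 500 · 167 / 171.72 ≈ 486.26
Gain = 20 log₁₀(486.26) ≈ 53.74 dB
∠H = 90.00° − 76.53° = 13.47°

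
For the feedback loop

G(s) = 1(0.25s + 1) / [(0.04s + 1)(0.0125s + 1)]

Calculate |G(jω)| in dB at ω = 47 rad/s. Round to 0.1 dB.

13.6 dB

At ω = 47 rad/s:
zero (1 + j47·0.25) = 1 + j11.75 → |·| ≈ 11.792, ∠ ≈ 85.14°
pole (1 + j47·0.04) = 1 + j1.88 → |·| ≈ 2.1294, ∠ ≈ 61.99°
pole (1 + j47·0.0125) = 1 + j0.5875 → |·| ≈ 1.1598, ∠ ≈ 30.43°
|G| = 1 · 11.792 / (2.1294 · 1.1598) ≈ 4.7747
Gain = 20 log₁₀(4.7747) ≈ 13.58 dB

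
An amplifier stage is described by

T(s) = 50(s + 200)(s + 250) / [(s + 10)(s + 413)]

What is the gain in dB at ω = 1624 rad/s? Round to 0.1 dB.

At s = jω = j1624:
zero (s+200): 200 + j1624 → |·| = √(200²+1624²) = √2677376 ≈ 1636.3, ∠ = arctan(1624/200) ≈ 82.98°
zero (s+250): 250 + j1624 → |·| = √(250²+1624²) = √2699876 ≈ 1643.1, ∠ = arctan(1624/250) ≈ 81.25°
pole (s+10): 10 + j1624 → |·| = √(10²+1624²) = √2637476 ≈ 1624, ∠ = arctan(1624/10) ≈ 89.65°
pole (s+413): 413 + j1624 → |·| = √(413²+1624²) = √2807945 ≈ 1675.7, ∠ = arctan(1624/413) ≈ 75.73°
|T| = 50 · 2.6886e+06 / 2.7213e+06 ≈ 49.399
Gain = 20 log₁₀(49.399) ≈ 33.87 dB

33.9 dB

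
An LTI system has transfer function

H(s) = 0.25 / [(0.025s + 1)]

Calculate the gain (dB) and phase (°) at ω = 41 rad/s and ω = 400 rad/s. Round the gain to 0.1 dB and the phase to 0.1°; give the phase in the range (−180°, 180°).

ω = 41: -15.2 dB, -45.7°; ω = 400: -32.1 dB, -84.3°

At ω = 41 rad/s:
pole (1 + j41·0.025) = 1 + j1.025 → |·| ≈ 1.432, ∠ ≈ 45.71°
|H| = 0.25 · 1 / (1.432) ≈ 0.17458
Gain = 20 log₁₀(0.17458) ≈ -15.16 dB
∠H = (0°) − (45.71°) = -45.71°

At ω = 400 rad/s:
pole (1 + j400·0.025) = 1 + j10 → |·| ≈ 10.05, ∠ ≈ 84.29°
|H| = 0.25 · 1 / (10.05) ≈ 0.024876
Gain = 20 log₁₀(0.024876) ≈ -32.08 dB
∠H = (0°) − (84.29°) = -84.29°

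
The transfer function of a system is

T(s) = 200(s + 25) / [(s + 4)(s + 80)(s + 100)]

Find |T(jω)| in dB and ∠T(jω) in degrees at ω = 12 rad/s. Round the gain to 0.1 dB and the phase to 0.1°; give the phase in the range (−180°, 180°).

At s = jω = j12:
zero (s+25): 25 + j12 → |·| = √(25²+12²) = √769 ≈ 27.731, ∠ = arctan(12/25) ≈ 25.64°
pole (s+4): 4 + j12 → |·| = √(4²+12²) = √160 ≈ 12.649, ∠ = arctan(12/4) ≈ 71.57°
pole (s+80): 80 + j12 → |·| = √(80²+12²) = √6544 ≈ 80.895, ∠ = arctan(12/80) ≈ 8.53°
pole (s+100): 100 + j12 → |·| = √(100²+12²) = √10144 ≈ 100.72, ∠ = arctan(12/100) ≈ 6.84°
|T| = 200 · 27.731 / 1.0306e+05 ≈ 0.053815
Gain = 20 log₁₀(0.053815) ≈ -25.38 dB
∠T = 25.64° − 86.94° = -61.30°

-25.4 dB, -61.3°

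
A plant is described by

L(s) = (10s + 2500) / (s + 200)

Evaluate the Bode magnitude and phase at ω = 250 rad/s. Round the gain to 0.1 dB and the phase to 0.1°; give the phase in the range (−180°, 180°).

20.9 dB, -6.3°

Substitute s = j250:
Numerator: 10(j250) + 2500 = 2500 + j2500
Denominator: (j250) + 200 = 200 + j250
|N| = √(2500² + 2500²) ≈ 3535.5, ∠N ≈ 45.00°
|D| = √(200² + 250²) ≈ 320.16, ∠D ≈ 51.34°
|L| = 3535.5 / 320.16 ≈ 11.043
Gain = 20 log₁₀(11.043) ≈ 20.86 dB
∠L = 45.00° − 51.34° = -6.34°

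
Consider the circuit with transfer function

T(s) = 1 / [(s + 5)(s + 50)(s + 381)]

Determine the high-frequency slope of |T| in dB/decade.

Each pole contributes −20 dB/decade at high frequency; each zero contributes +20 dB/decade.
Net: 0 zero(s) − 3 pole(s) → -60 dB/decade.

-60 dB/decade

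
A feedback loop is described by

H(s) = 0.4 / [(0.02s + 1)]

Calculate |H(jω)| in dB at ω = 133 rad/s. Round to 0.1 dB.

-17.0 dB

At ω = 133 rad/s:
pole (1 + j133·0.02) = 1 + j2.66 → |·| ≈ 2.8418, ∠ ≈ 69.40°
|H| = 0.4 · 1 / (2.8418) ≈ 0.14076
Gain = 20 log₁₀(0.14076) ≈ -17.03 dB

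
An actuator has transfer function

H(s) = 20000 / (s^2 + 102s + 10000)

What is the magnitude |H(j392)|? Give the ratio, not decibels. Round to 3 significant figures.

At s = jω = j392:
quadratic: (j392)² + 102·j392 + 10000 = -143664 + j39984 → |·| ≈ 1.4912e+05, ∠ ≈ 164.45°
|H| = 20000 / 1.4912e+05 ≈ 0.13412

0.134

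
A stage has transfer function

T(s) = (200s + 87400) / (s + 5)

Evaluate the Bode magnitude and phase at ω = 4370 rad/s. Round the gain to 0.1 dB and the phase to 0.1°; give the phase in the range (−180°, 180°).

Substitute s = j4370:
Numerator: 200(j4370) + 87400 = 87400 + j874000
Denominator: (j4370) + 5 = 5 + j4370
|N| = √(87400² + 874000²) ≈ 8.7836e+05, ∠N ≈ 84.29°
|D| = √(5² + 4370²) ≈ 4370, ∠D ≈ 89.93°
|T| = 8.7836e+05 / 4370 ≈ 201
Gain = 20 log₁₀(201) ≈ 46.06 dB
∠T = 84.29° − 89.93° = -5.64°

46.1 dB, -5.6°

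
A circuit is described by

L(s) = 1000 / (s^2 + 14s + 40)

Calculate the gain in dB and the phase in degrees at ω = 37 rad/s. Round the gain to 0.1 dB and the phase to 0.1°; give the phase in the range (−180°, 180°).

-3.1 dB, -158.7°

Substitute s = j37:
Numerator: 1000 = 1000 + j0
Denominator: (j37)^2 + 14(j37) + 40 = -1329 + j518
|N| = √(1000² + 0²) ≈ 1000, ∠N ≈ 0.00°
|D| = √(1329² + 518²) ≈ 1426.4, ∠D ≈ 158.71°
|L| = 1000 / 1426.4 ≈ 0.70107
Gain = 20 log₁₀(0.70107) ≈ -3.08 dB
∠L = 0.00° − 158.71° = -158.71°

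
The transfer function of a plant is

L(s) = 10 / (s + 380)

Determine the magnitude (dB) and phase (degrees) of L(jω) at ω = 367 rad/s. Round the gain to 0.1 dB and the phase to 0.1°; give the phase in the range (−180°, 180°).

-34.5 dB, -44.0°

Substitute s = j367:
Numerator: 10 = 10 + j0
Denominator: (j367) + 380 = 380 + j367
|N| = √(10² + 0²) ≈ 10, ∠N ≈ 0.00°
|D| = √(380² + 367²) ≈ 528.29, ∠D ≈ 44.00°
|L| = 10 / 528.29 ≈ 0.018929
Gain = 20 log₁₀(0.018929) ≈ -34.46 dB
∠L = 0.00° − 44.00° = -44.00°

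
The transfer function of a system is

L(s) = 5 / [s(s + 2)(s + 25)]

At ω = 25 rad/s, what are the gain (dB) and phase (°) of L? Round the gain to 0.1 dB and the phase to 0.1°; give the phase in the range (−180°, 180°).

-72.9 dB, 139.6°

At s = jω = j25:
pole (s+2): 2 + j25 → |·| = √(2²+25²) = √629 ≈ 25.08, ∠ = arctan(25/2) ≈ 85.43°
pole (s+25): 25 + j25 → |·| = √(25²+25²) = √1250 ≈ 35.355, ∠ = arctan(25/25) ≈ 45.00°
pole at origin: |s| = 25, ∠ = 90.00° (in denominator)
|L| = 5 / 22168 ≈ 0.00022555
Gain = 20 log₁₀(0.00022555) ≈ -72.94 dB
∠L = 0.00° − 220.43° = -220.43° ≡ 139.57° (principal value)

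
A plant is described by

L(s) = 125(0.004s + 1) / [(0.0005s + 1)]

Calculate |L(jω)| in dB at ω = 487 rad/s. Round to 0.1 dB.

48.5 dB

At ω = 487 rad/s:
zero (1 + j487·0.004) = 1 + j1.948 → |·| ≈ 2.1897, ∠ ≈ 62.83°
pole (1 + j487·0.0005) = 1 + j0.2435 → |·| ≈ 1.0292, ∠ ≈ 13.69°
|L| = 125 · 2.1897 / (1.0292) ≈ 265.95
Gain = 20 log₁₀(265.95) ≈ 48.50 dB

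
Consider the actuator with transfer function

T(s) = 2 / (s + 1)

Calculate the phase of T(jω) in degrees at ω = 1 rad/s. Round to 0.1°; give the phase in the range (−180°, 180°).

-45.0°

At s = jω = j1:
pole (s+1): 1 + j1 → |·| = √(1²+1²) = √2 ≈ 1.4142, ∠ = arctan(1/1) ≈ 45.00°
∠T = 0.00° − 45.00° = -45.00°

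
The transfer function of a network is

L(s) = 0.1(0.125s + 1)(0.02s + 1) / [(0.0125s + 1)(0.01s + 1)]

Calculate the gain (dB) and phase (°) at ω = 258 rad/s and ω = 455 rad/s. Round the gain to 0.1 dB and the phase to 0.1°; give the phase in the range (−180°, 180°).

ω = 258: 5.2 dB, 25.7°; ω = 455: 5.7 dB, 15.1°

At ω = 258 rad/s:
zero (1 + j258·0.125) = 1 + j32.25 → |·| ≈ 32.266, ∠ ≈ 88.22°
zero (1 + j258·0.02) = 1 + j5.16 → |·| ≈ 5.256, ∠ ≈ 79.03°
pole (1 + j258·0.0125) = 1 + j3.225 → |·| ≈ 3.3765, ∠ ≈ 72.77°
pole (1 + j258·0.01) = 1 + j2.58 → |·| ≈ 2.767, ∠ ≈ 68.81°
|L| = 0.1 · 32.266 · 5.256 / (3.3765 · 2.767) ≈ 1.8152
Gain = 20 log₁₀(1.8152) ≈ 5.18 dB
∠L = (88.22° + 79.03°) − (72.77° + 68.81°) = 25.67°

At ω = 455 rad/s:
zero (1 + j455·0.125) = 1 + j56.875 → |·| ≈ 56.884, ∠ ≈ 88.99°
zero (1 + j455·0.02) = 1 + j9.1 → |·| ≈ 9.1548, ∠ ≈ 83.73°
pole (1 + j455·0.0125) = 1 + j5.6875 → |·| ≈ 5.7747, ∠ ≈ 80.03°
pole (1 + j455·0.01) = 1 + j4.55 → |·| ≈ 4.6586, ∠ ≈ 77.60°
|L| = 0.1 · 56.884 · 9.1548 / (5.7747 · 4.6586) ≈ 1.9358
Gain = 20 log₁₀(1.9358) ≈ 5.74 dB
∠L = (88.99° + 83.73°) − (80.03° + 77.60°) = 15.09°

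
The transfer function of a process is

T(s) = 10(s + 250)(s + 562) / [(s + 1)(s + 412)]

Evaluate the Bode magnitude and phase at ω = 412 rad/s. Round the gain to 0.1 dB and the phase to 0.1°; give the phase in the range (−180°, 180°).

At s = jω = j412:
zero (s+250): 250 + j412 → |·| = √(250²+412²) = √232244 ≈ 481.92, ∠ = arctan(412/250) ≈ 58.75°
zero (s+562): 562 + j412 → |·| = √(562²+412²) = √485588 ≈ 696.84, ∠ = arctan(412/562) ≈ 36.24°
pole (s+1): 1 + j412 → |·| = √(1²+412²) = √169745 ≈ 412, ∠ = arctan(412/1) ≈ 89.86°
pole (s+412): 412 + j412 → |·| = √(412²+412²) = √339488 ≈ 582.66, ∠ = arctan(412/412) ≈ 45.00°
|T| = 10 · 3.3582e+05 / 2.4006e+05 ≈ 13.989
Gain = 20 log₁₀(13.989) ≈ 22.92 dB
∠T = 94.99° − 134.86° = -39.87°

22.9 dB, -39.9°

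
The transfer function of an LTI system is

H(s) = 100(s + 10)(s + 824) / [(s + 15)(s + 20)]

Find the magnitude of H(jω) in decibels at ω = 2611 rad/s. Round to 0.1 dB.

40.4 dB

At s = jω = j2611:
zero (s+10): 10 + j2611 → |·| = √(10²+2611²) = √6817421 ≈ 2611, ∠ = arctan(2611/10) ≈ 89.78°
zero (s+824): 824 + j2611 → |·| = √(824²+2611²) = √7496297 ≈ 2737.9, ∠ = arctan(2611/824) ≈ 72.48°
pole (s+15): 15 + j2611 → |·| = √(15²+2611²) = √6817546 ≈ 2611, ∠ = arctan(2611/15) ≈ 89.67°
pole (s+20): 20 + j2611 → |·| = √(20²+2611²) = √6817721 ≈ 2611.1, ∠ = arctan(2611/20) ≈ 89.56°
|H| = 100 · 7.1487e+06 / 6.8176e+06 ≈ 104.86
Gain = 20 log₁₀(104.86) ≈ 40.41 dB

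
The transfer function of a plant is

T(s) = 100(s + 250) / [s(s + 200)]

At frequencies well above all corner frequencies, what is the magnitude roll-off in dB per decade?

-20 dB/decade

Each pole contributes −20 dB/decade at high frequency; each zero contributes +20 dB/decade.
Net: 1 zero(s) − 2 pole(s) → -20 dB/decade.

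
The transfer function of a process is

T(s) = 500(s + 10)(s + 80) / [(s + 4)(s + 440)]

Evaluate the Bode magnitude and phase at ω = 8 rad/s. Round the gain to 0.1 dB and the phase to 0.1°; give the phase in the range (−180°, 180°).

At s = jω = j8:
zero (s+10): 10 + j8 → |·| = √(10²+8²) = √164 ≈ 12.806, ∠ = arctan(8/10) ≈ 38.66°
zero (s+80): 80 + j8 → |·| = √(80²+8²) = √6464 ≈ 80.399, ∠ = arctan(8/80) ≈ 5.71°
pole (s+4): 4 + j8 → |·| = √(4²+8²) = √80 ≈ 8.9443, ∠ = arctan(8/4) ≈ 63.43°
pole (s+440): 440 + j8 → |·| = √(440²+8²) = √193664 ≈ 440.07, ∠ = arctan(8/440) ≈ 1.04°
|T| = 500 · 1029.6 / 3936.1 ≈ 130.79
Gain = 20 log₁₀(130.79) ≈ 42.33 dB
∠T = 44.37° − 64.47° = -20.10°

42.3 dB, -20.1°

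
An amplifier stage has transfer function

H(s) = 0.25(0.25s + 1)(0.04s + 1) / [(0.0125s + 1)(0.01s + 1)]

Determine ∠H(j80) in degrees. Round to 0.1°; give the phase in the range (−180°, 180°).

76.1°

At ω = 80 rad/s:
zero (1 + j80·0.25) = 1 + j20 → |·| ≈ 20.025, ∠ ≈ 87.14°
zero (1 + j80·0.04) = 1 + j3.2 → |·| ≈ 3.3526, ∠ ≈ 72.65°
pole (1 + j80·0.0125) = 1 + j1 → |·| ≈ 1.4142, ∠ ≈ 45.00°
pole (1 + j80·0.01) = 1 + j0.8 → |·| ≈ 1.2806, ∠ ≈ 38.66°
∠H = (87.14° + 72.65°) − (45.00° + 38.66°) = 76.13°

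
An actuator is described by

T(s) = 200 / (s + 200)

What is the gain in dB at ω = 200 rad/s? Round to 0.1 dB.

-3.0 dB

Substitute s = j200:
Numerator: 200 = 200 + j0
Denominator: (j200) + 200 = 200 + j200
|N| = √(200² + 0²) ≈ 200, ∠N ≈ 0.00°
|D| = √(200² + 200²) ≈ 282.84, ∠D ≈ 45.00°
|T| = 200 / 282.84 ≈ 0.70711
Gain = 20 log₁₀(0.70711) ≈ -3.01 dB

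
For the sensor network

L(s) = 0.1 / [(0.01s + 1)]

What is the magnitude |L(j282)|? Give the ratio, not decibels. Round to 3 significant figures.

At ω = 282 rad/s:
pole (1 + j282·0.01) = 1 + j2.82 → |·| ≈ 2.9921, ∠ ≈ 70.47°
|L| = 0.1 · 1 / (2.9921) ≈ 0.033421

0.0334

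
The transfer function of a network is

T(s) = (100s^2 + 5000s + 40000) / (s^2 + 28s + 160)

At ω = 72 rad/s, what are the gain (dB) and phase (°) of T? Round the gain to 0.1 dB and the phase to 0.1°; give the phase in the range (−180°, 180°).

Substitute s = j72:
Numerator: 100(j72)^2 + 5000(j72) + 40000 = -478400 + j360000
Denominator: (j72)^2 + 28(j72) + 160 = -5024 + j2016
|N| = √(478400² + 360000²) ≈ 5.9872e+05, ∠N ≈ 143.04°
|D| = √(5024² + 2016²) ≈ 5413.4, ∠D ≈ 158.14°
|T| = 5.9872e+05 / 5413.4 ≈ 110.6
Gain = 20 log₁₀(110.6) ≈ 40.88 dB
∠T = 143.04° − 158.14° = -15.10°

40.9 dB, -15.1°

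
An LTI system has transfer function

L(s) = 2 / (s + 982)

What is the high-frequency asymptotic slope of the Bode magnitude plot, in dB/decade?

Each pole contributes −20 dB/decade at high frequency; each zero contributes +20 dB/decade.
Net: 0 zero(s) − 1 pole(s) → -20 dB/decade.

-20 dB/decade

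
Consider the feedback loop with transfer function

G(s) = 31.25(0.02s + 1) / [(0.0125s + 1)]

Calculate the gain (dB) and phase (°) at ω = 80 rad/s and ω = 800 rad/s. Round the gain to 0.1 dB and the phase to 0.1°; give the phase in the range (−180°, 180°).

ω = 80: 32.4 dB, 13.0°; ω = 800: 34.0 dB, 2.1°

At ω = 80 rad/s:
zero (1 + j80·0.02) = 1 + j1.6 → |·| ≈ 1.8868, ∠ ≈ 57.99°
pole (1 + j80·0.0125) = 1 + j1 → |·| ≈ 1.4142, ∠ ≈ 45.00°
|G| = 31.25 · 1.8868 / (1.4142) ≈ 41.693
Gain = 20 log₁₀(41.693) ≈ 32.40 dB
∠G = (57.99°) − (45.00°) = 12.99°

At ω = 800 rad/s:
zero (1 + j800·0.02) = 1 + j16 → |·| ≈ 16.031, ∠ ≈ 86.42°
pole (1 + j800·0.0125) = 1 + j10 → |·| ≈ 10.05, ∠ ≈ 84.29°
|G| = 31.25 · 16.031 / (10.05) ≈ 49.848
Gain = 20 log₁₀(49.848) ≈ 33.95 dB
∠G = (86.42°) − (84.29°) = 2.13°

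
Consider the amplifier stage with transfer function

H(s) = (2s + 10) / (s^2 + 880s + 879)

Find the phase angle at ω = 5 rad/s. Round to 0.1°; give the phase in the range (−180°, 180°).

-34.0°

Substitute s = j5:
Numerator: 2(j5) + 10 = 10 + j10
Denominator: (j5)^2 + 880(j5) + 879 = 854 + j4400
|N| = √(10² + 10²) ≈ 14.142, ∠N ≈ 45.00°
|D| = √(854² + 4400²) ≈ 4482.1, ∠D ≈ 79.02°
∠H = 45.00° − 79.02° = -34.02°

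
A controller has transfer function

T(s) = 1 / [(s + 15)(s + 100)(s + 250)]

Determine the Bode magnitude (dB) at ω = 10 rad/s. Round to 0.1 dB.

-113.1 dB

At s = jω = j10:
pole (s+15): 15 + j10 → |·| = √(15²+10²) = √325 ≈ 18.028, ∠ = arctan(10/15) ≈ 33.69°
pole (s+100): 100 + j10 → |·| = √(100²+10²) = √10100 ≈ 100.5, ∠ = arctan(10/100) ≈ 5.71°
pole (s+250): 250 + j10 → |·| = √(250²+10²) = √62600 ≈ 250.2, ∠ = arctan(10/250) ≈ 2.29°
|T| = 1 / 4.5332e+05 ≈ 2.2059e-06
Gain = 20 log₁₀(2.2059e-06) ≈ -113.13 dB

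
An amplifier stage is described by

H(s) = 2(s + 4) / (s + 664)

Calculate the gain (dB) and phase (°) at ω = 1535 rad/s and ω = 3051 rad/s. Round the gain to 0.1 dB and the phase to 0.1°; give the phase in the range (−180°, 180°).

ω = 1535: 5.3 dB, 23.2°; ω = 3051: 5.8 dB, 12.2°

At s = jω = j1535:
zero (s+4): 4 + j1535 → |·| = √(4²+1535²) = √2356241 ≈ 1535, ∠ = arctan(1535/4) ≈ 89.85°
pole (s+664): 664 + j1535 → |·| = √(664²+1535²) = √2797121 ≈ 1672.5, ∠ = arctan(1535/664) ≈ 66.61°
|H| = 2 · 1535 / 1672.5 ≈ 1.8356
Gain = 20 log₁₀(1.8356) ≈ 5.28 dB
∠H = 89.85° − 66.61° = 23.24°

At s = jω = j3051:
zero (s+4): 4 + j3051 → |·| = √(4²+3051²) = √9308617 ≈ 3051, ∠ = arctan(3051/4) ≈ 89.92°
pole (s+664): 664 + j3051 → |·| = √(664²+3051²) = √9749497 ≈ 3122.4, ∠ = arctan(3051/664) ≈ 77.72°
|H| = 2 · 3051 / 3122.4 ≈ 1.9543
Gain = 20 log₁₀(1.9543) ≈ 5.82 dB
∠H = 89.92° − 77.72° = 12.20°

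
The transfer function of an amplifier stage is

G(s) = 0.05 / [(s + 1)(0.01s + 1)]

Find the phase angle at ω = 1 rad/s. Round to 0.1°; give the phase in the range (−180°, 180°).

-45.6°

At ω = 1 rad/s:
pole (1 + j1·1) = 1 + j1 → |·| ≈ 1.4142, ∠ ≈ 45.00°
pole (1 + j1·0.01) = 1 + j0.01 → |·| ≈ 1, ∠ ≈ 0.57°
∠G = (0°) − (45.00° + 0.57°) = -45.57°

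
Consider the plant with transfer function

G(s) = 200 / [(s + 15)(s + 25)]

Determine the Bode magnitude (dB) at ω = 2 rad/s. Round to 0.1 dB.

At s = jω = j2:
pole (s+15): 15 + j2 → |·| = √(15²+2²) = √229 ≈ 15.133, ∠ = arctan(2/15) ≈ 7.59°
pole (s+25): 25 + j2 → |·| = √(25²+2²) = √629 ≈ 25.08, ∠ = arctan(2/25) ≈ 4.57°
|G| = 200 / 379.54 ≈ 0.52695
Gain = 20 log₁₀(0.52695) ≈ -5.56 dB

-5.6 dB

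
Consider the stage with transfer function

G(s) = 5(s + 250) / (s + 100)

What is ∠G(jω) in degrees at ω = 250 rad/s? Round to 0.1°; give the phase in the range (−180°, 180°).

At s = jω = j250:
zero (s+250): 250 + j250 → |·| = √(250²+250²) = √125000 ≈ 353.55, ∠ = arctan(250/250) ≈ 45.00°
pole (s+100): 100 + j250 → |·| = √(100²+250²) = √72500 ≈ 269.26, ∠ = arctan(250/100) ≈ 68.20°
∠G = 45.00° − 68.20° = -23.20°

-23.2°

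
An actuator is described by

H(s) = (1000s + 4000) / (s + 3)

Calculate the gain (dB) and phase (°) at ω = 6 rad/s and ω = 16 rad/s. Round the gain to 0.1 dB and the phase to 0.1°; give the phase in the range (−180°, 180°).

ω = 6: 60.6 dB, -7.1°; ω = 16: 60.1 dB, -3.4°

Substitute s = j6:
Numerator: 1000(j6) + 4000 = 4000 + j6000
Denominator: (j6) + 3 = 3 + j6
|N| = √(4000² + 6000²) ≈ 7211.1, ∠N ≈ 56.31°
|D| = √(3² + 6²) ≈ 6.7082, ∠D ≈ 63.43°
|H| = 7211.1 / 6.7082 ≈ 1075
Gain = 20 log₁₀(1075) ≈ 60.63 dB
∠H = 56.31° − 63.43° = -7.12°

Substitute s = j16:
Numerator: 1000(j16) + 4000 = 4000 + j16000
Denominator: (j16) + 3 = 3 + j16
|N| = √(4000² + 16000²) ≈ 16492, ∠N ≈ 75.96°
|D| = √(3² + 16²) ≈ 16.279, ∠D ≈ 79.38°
|H| = 16492 / 16.279 ≈ 1013.1
Gain = 20 log₁₀(1013.1) ≈ 60.11 dB
∠H = 75.96° − 79.38° = -3.42°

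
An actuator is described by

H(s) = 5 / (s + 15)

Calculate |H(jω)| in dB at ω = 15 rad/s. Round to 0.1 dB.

At s = jω = j15:
pole (s+15): 15 + j15 → |·| = √(15²+15²) = √450 ≈ 21.213, ∠ = arctan(15/15) ≈ 45.00°
|H| = 5 / 21.213 ≈ 0.2357
Gain = 20 log₁₀(0.2357) ≈ -12.55 dB

-12.6 dB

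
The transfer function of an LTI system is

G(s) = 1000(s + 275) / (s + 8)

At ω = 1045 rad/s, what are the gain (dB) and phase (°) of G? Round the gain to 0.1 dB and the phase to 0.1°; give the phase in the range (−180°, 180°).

At s = jω = j1045:
zero (s+275): 275 + j1045 → |·| = √(275²+1045²) = √1167650 ≈ 1080.6, ∠ = arctan(1045/275) ≈ 75.26°
pole (s+8): 8 + j1045 → |·| = √(8²+1045²) = √1092089 ≈ 1045, ∠ = arctan(1045/8) ≈ 89.56°
|G| = 1000 · 1080.6 / 1045 ≈ 1034.1
Gain = 20 log₁₀(1034.1) ≈ 60.29 dB
∠G = 75.26° − 89.56° = -14.30°

60.3 dB, -14.3°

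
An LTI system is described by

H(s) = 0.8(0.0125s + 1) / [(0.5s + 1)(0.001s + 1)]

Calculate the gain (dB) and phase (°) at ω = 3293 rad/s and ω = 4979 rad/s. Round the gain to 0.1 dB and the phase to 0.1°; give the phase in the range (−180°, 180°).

ω = 3293: -44.7 dB, -74.5°; ω = 4979: -48.1 dB, -79.5°

At ω = 3293 rad/s:
zero (1 + j3293·0.0125) = 1 + j41.1625 → |·| ≈ 41.175, ∠ ≈ 88.61°
pole (1 + j3293·0.5) = 1 + j1646.5 → |·| ≈ 1646.5, ∠ ≈ 89.97°
pole (1 + j3293·0.001) = 1 + j3.293 → |·| ≈ 3.4415, ∠ ≈ 73.11°
|H| = 0.8 · 41.175 / (1646.5 · 3.4415) ≈ 0.0058132
Gain = 20 log₁₀(0.0058132) ≈ -44.71 dB
∠H = (88.61°) − (89.97° + 73.11°) = -74.47°

At ω = 4979 rad/s:
zero (1 + j4979·0.0125) = 1 + j62.2375 → |·| ≈ 62.246, ∠ ≈ 89.08°
pole (1 + j4979·0.5) = 1 + j2489.5 → |·| ≈ 2489.5, ∠ ≈ 89.98°
pole (1 + j4979·0.001) = 1 + j4.979 → |·| ≈ 5.0784, ∠ ≈ 78.64°
|H| = 0.8 · 62.246 / (2489.5 · 5.0784) ≈ 0.0039388
Gain = 20 log₁₀(0.0039388) ≈ -48.09 dB
∠H = (89.08°) − (89.98° + 78.64°) = -79.54°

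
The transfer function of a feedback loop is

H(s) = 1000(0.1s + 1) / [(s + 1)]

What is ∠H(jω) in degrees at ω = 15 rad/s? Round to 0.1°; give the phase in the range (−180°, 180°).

At ω = 15 rad/s:
zero (1 + j15·0.1) = 1 + j1.5 → |·| ≈ 1.8028, ∠ ≈ 56.31°
pole (1 + j15·1) = 1 + j15 → |·| ≈ 15.033, ∠ ≈ 86.19°
∠H = (56.31°) − (86.19°) = -29.88°

-29.9°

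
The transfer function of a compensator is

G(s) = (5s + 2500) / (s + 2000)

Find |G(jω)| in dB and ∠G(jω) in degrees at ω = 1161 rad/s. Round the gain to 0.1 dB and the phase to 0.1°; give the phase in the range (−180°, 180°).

Substitute s = j1161:
Numerator: 5(j1161) + 2500 = 2500 + j5805
Denominator: (j1161) + 2000 = 2000 + j1161
|N| = √(2500² + 5805²) ≈ 6320.4, ∠N ≈ 66.70°
|D| = √(2000² + 1161²) ≈ 2312.6, ∠D ≈ 30.14°
|G| = 6320.4 / 2312.6 ≈ 2.733
Gain = 20 log₁₀(2.733) ≈ 8.73 dB
∠G = 66.70° − 30.14° = 36.56°

8.7 dB, 36.6°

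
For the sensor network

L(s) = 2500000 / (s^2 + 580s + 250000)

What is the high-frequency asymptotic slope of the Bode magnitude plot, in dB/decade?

-40 dB/decade

Each pole contributes −20 dB/decade at high frequency; each zero contributes +20 dB/decade.
Net: 0 zero(s) − 2 pole(s) → -40 dB/decade.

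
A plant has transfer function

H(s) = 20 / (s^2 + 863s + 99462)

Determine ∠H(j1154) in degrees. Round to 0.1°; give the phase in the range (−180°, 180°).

-141.1°

Substitute s = j1154:
Numerator: 20 = 20 + j0
Denominator: (j1154)^2 + 863(j1154) + 99462 = -1232254 + j995902
|N| = √(20² + 0²) ≈ 20, ∠N ≈ 0.00°
|D| = √(1232254² + 995902²) ≈ 1.5844e+06, ∠D ≈ 141.06°
∠H = 0.00° − 141.06° = -141.06°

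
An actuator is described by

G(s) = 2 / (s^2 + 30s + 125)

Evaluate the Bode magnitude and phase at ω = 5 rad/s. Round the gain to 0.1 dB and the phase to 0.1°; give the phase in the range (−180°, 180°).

-39.1 dB, -56.3°

Substitute s = j5:
Numerator: 2 = 2 + j0
Denominator: (j5)^2 + 30(j5) + 125 = 100 + j150
|N| = √(2² + 0²) ≈ 2, ∠N ≈ 0.00°
|D| = √(100² + 150²) ≈ 180.28, ∠D ≈ 56.31°
|G| = 2 / 180.28 ≈ 0.011094
Gain = 20 log₁₀(0.011094) ≈ -39.10 dB
∠G = 0.00° − 56.31° = -56.31°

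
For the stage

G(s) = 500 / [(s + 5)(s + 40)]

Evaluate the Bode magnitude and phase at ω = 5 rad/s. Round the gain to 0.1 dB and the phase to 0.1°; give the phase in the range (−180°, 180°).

At s = jω = j5:
pole (s+5): 5 + j5 → |·| = √(5²+5²) = √50 ≈ 7.0711, ∠ = arctan(5/5) ≈ 45.00°
pole (s+40): 40 + j5 → |·| = √(40²+5²) = √1625 ≈ 40.311, ∠ = arctan(5/40) ≈ 7.13°
|G| = 500 / 285.04 ≈ 1.7541
Gain = 20 log₁₀(1.7541) ≈ 4.88 dB
∠G = 0.00° − 52.13° = -52.13°

4.9 dB, -52.1°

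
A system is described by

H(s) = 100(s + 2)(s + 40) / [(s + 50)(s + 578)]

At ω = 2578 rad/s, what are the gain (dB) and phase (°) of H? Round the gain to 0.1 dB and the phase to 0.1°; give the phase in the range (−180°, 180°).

39.8 dB, 12.8°

At s = jω = j2578:
zero (s+2): 2 + j2578 → |·| = √(2²+2578²) = √6646088 ≈ 2578, ∠ = arctan(2578/2) ≈ 89.96°
zero (s+40): 40 + j2578 → |·| = √(40²+2578²) = √6647684 ≈ 2578.3, ∠ = arctan(2578/40) ≈ 89.11°
pole (s+50): 50 + j2578 → |·| = √(50²+2578²) = √6648584 ≈ 2578.5, ∠ = arctan(2578/50) ≈ 88.89°
pole (s+578): 578 + j2578 → |·| = √(578²+2578²) = √6980168 ≈ 2642, ∠ = arctan(2578/578) ≈ 77.36°
|H| = 100 · 6.6469e+06 / 6.8124e+06 ≈ 97.571
Gain = 20 log₁₀(97.571) ≈ 39.79 dB
∠H = 179.07° − 166.25° = 12.82°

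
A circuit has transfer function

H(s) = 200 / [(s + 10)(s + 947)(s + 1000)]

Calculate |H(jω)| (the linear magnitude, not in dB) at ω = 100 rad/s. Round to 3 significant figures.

2.08e-06

At s = jω = j100:
pole (s+10): 10 + j100 → |·| = √(10²+100²) = √10100 ≈ 100.5, ∠ = arctan(100/10) ≈ 84.29°
pole (s+947): 947 + j100 → |·| = √(947²+100²) = √906809 ≈ 952.27, ∠ = arctan(100/947) ≈ 6.03°
pole (s+1000): 1000 + j100 → |·| = √(1000²+100²) = √1010000 ≈ 1005, ∠ = arctan(100/1000) ≈ 5.71°
|H| = 200 / 9.6182e+07 ≈ 2.0794e-06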